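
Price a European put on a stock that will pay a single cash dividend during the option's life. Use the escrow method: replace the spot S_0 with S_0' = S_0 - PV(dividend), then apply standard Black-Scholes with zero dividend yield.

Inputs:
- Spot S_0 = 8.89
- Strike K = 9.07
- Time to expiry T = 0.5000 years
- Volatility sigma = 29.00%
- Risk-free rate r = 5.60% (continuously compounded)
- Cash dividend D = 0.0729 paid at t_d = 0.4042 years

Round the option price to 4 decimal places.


PV(D) = D * exp(-r * t_d) = 0.0729 * 0.97761905 = 0.07126843
S_0' = S_0 - PV(D) = 8.8900 - 0.07126843 = 8.81873157
d1 = (ln(S_0'/K) + (r + sigma^2/2)*T) / (sigma*sqrt(T)) = 0.10207102
d2 = d1 - sigma*sqrt(T) = -0.10298994
exp(-rT) = 0.97238837
N(-d1) = 0.45935015; N(-d2) = 0.54101452
P = K * exp(-rT) * N(-d2) - S_0' * N(-d1) = 9.0700 * 0.97238837 * 0.54101452 - 8.81873157 * 0.45935015 = 0.7206

Answer: Price = 0.7206


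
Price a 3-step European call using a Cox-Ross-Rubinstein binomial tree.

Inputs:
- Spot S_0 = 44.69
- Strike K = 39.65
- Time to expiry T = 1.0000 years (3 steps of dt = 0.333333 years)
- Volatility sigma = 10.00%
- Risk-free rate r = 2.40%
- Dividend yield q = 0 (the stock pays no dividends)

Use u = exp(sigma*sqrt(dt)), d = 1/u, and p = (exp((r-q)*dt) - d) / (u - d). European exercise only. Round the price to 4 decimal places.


Answer: Price = V(0,0) = 6.1580

Derivation:
dt = T/N = 0.333333
u = exp(sigma*sqrt(dt)) = 1.059434; d = 1/u = 0.943900
p = (exp((r-q)*dt) - d) / (u - d) = 0.555092
Discount per step: exp(-r*dt) = 0.992032
Stock lattice S(k, i) with i counting down-moves:
  k=0: S(0,0) = 44.6900
  k=1: S(1,0) = 47.3461; S(1,1) = 42.1829
  k=2: S(2,0) = 50.1601; S(2,1) = 44.6900; S(2,2) = 39.8164
  k=3: S(3,0) = 53.1413; S(3,1) = 47.3461; S(3,2) = 42.1829; S(3,3) = 37.5827
Terminal payoffs V(N, i) = max(S_T - K, 0):
  V(3,0) = 13.491323; V(3,1) = 7.696116; V(3,2) = 2.532892; V(3,3) = 0.000000
Backward induction: V(k, i) = exp(-r*dt) * [p * V(k+1, i) + (1-p) * V(k+1, i+1)].
  V(2,0) = exp(-r*dt) * [p*13.491323 + (1-p)*7.696116] = 10.826031
  V(2,1) = exp(-r*dt) * [p*7.696116 + (1-p)*2.532892] = 5.355935
  V(2,2) = exp(-r*dt) * [p*2.532892 + (1-p)*0.000000] = 1.394784
  V(1,0) = exp(-r*dt) * [p*10.826031 + (1-p)*5.355935] = 8.325468
  V(1,1) = exp(-r*dt) * [p*5.355935 + (1-p)*1.394784] = 3.564951
  V(0,0) = exp(-r*dt) * [p*8.325468 + (1-p)*3.564951] = 6.158012


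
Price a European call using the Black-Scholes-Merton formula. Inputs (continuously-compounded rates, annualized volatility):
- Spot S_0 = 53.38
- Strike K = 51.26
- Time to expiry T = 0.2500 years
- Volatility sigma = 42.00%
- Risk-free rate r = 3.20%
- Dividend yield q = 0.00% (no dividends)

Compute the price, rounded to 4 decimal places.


d1 = (ln(S/K) + (r - q + 0.5*sigma^2) * T) / (sigma * sqrt(T)) = 0.33607344
d2 = d1 - sigma * sqrt(T) = 0.12607344
exp(-rT) = 0.99203191; exp(-qT) = 1.00000000
C = S_0 * exp(-qT) * N(d1) - K * exp(-rT) * N(d2)
N(d1) = 0.63159226; N(d2) = 0.55016311
C = 53.3800 * 1.00000000 * 0.63159226 - 51.2600 * 0.99203191 * 0.55016311 = 5.7377

Answer: Price = 5.7377


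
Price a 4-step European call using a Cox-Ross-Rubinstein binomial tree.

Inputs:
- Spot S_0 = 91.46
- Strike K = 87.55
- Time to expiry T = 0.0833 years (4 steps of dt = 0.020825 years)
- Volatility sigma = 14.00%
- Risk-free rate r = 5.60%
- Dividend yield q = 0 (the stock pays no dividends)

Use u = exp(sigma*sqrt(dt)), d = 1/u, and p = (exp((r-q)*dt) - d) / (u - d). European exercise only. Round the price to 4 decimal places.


Answer: Price = V(0,0) = 4.4807

Derivation:
dt = T/N = 0.020825
u = exp(sigma*sqrt(dt)) = 1.020409; d = 1/u = 0.979999
p = (exp((r-q)*dt) - d) / (u - d) = 0.523826
Discount per step: exp(-r*dt) = 0.998834
Stock lattice S(k, i) with i counting down-moves:
  k=0: S(0,0) = 91.4600
  k=1: S(1,0) = 93.3266; S(1,1) = 89.6308
  k=2: S(2,0) = 95.2313; S(2,1) = 91.4600; S(2,2) = 87.8381
  k=3: S(3,0) = 97.1748; S(3,1) = 93.3266; S(3,2) = 89.6308; S(3,3) = 86.0813
  k=4: S(4,0) = 99.1580; S(4,1) = 95.2313; S(4,2) = 91.4600; S(4,3) = 87.8381; S(4,4) = 84.3596
Terminal payoffs V(N, i) = max(S_T - K, 0):
  V(4,0) = 11.608005; V(4,1) = 7.681251; V(4,2) = 3.910000; V(4,3) = 0.288094; V(4,4) = 0.000000
Backward induction: V(k, i) = exp(-r*dt) * [p * V(k+1, i) + (1-p) * V(k+1, i+1)].
  V(3,0) = exp(-r*dt) * [p*11.608005 + (1-p)*7.681251] = 9.726837
  V(3,1) = exp(-r*dt) * [p*7.681251 + (1-p)*3.910000] = 5.878620
  V(3,2) = exp(-r*dt) * [p*3.910000 + (1-p)*0.288094] = 2.182796
  V(3,3) = exp(-r*dt) * [p*0.288094 + (1-p)*0.000000] = 0.150735
  V(2,0) = exp(-r*dt) * [p*9.726837 + (1-p)*5.878620] = 7.885215
  V(2,1) = exp(-r*dt) * [p*5.878620 + (1-p)*2.182796] = 4.113964
  V(2,2) = exp(-r*dt) * [p*2.182796 + (1-p)*0.150735] = 1.213765
  V(1,0) = exp(-r*dt) * [p*7.885215 + (1-p)*4.113964] = 6.082345
  V(1,1) = exp(-r*dt) * [p*4.113964 + (1-p)*1.213765] = 2.729779
  V(0,0) = exp(-r*dt) * [p*6.082345 + (1-p)*2.729779] = 4.480712


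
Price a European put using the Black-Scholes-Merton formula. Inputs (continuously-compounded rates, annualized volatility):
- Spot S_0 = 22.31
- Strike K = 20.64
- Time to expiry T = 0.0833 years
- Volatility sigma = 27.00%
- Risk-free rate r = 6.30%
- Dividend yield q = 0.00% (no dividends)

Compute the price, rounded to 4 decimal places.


d1 = (ln(S/K) + (r - q + 0.5*sigma^2) * T) / (sigma * sqrt(T)) = 1.10473377
d2 = d1 - sigma * sqrt(T) = 1.02680707
exp(-rT) = 0.99476585; exp(-qT) = 1.00000000
P = K * exp(-rT) * N(-d2) - S_0 * exp(-qT) * N(-d1)
N(-d1) = 0.13463748; N(-d2) = 0.15225566
P = 20.6400 * 0.99476585 * 0.15225566 - 22.3100 * 1.00000000 * 0.13463748 = 0.1223

Answer: Price = 0.1223


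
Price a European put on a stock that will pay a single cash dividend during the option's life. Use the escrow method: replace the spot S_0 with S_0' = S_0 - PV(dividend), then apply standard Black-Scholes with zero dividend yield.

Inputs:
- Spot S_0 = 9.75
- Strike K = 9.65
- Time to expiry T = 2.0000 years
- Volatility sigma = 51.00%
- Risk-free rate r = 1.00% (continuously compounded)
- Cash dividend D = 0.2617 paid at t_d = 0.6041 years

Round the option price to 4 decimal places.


Answer: Price = 2.6527

Derivation:
PV(D) = D * exp(-r * t_d) = 0.2617 * 0.99397721 = 0.26012384
S_0' = S_0 - PV(D) = 9.7500 - 0.26012384 = 9.48987616
d1 = (ln(S_0'/K) + (r + sigma^2/2)*T) / (sigma*sqrt(T)) = 0.36515500
d2 = d1 - sigma*sqrt(T) = -0.35609392
exp(-rT) = 0.98019867
N(-d1) = 0.35749785; N(-d2) = 0.63911488
P = K * exp(-rT) * N(-d2) - S_0' * N(-d1) = 9.6500 * 0.98019867 * 0.63911488 - 9.48987616 * 0.35749785 = 2.6527


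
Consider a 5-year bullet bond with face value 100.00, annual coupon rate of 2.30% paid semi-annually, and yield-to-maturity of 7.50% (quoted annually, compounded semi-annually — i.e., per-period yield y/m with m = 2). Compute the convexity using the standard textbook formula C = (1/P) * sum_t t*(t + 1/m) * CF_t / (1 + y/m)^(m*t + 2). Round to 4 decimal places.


Answer: Convexity = 23.6067

Derivation:
Coupon per period c = face * coupon_rate / m = 1.150000
Periods per year m = 2; per-period yield y/m = 0.037500
Number of cashflows N = 10
Cashflows (t years, CF_t, discount factor 1/(1+y/m)^(m*t), PV):
  t = 0.5000: CF_t = 1.150000, DF = 0.963855, PV = 1.108434
  t = 1.0000: CF_t = 1.150000, DF = 0.929017, PV = 1.068370
  t = 1.5000: CF_t = 1.150000, DF = 0.895438, PV = 1.029754
  t = 2.0000: CF_t = 1.150000, DF = 0.863073, PV = 0.992534
  t = 2.5000: CF_t = 1.150000, DF = 0.831878, PV = 0.956659
  t = 3.0000: CF_t = 1.150000, DF = 0.801810, PV = 0.922081
  t = 3.5000: CF_t = 1.150000, DF = 0.772829, PV = 0.888753
  t = 4.0000: CF_t = 1.150000, DF = 0.744895, PV = 0.856629
  t = 4.5000: CF_t = 1.150000, DF = 0.717971, PV = 0.825667
  t = 5.0000: CF_t = 101.150000, DF = 0.692020, PV = 69.997871
Price P = sum_t PV_t = 78.646753
Convexity numerator sum_t t*(t + 1/m) * CF_t / (1+y/m)^(m*t + 2):
  t = 0.5000: term = 0.514877
  t = 1.0000: term = 1.488801
  t = 1.5000: term = 2.869978
  t = 2.0000: term = 4.610406
  t = 2.5000: term = 6.665648
  t = 3.0000: term = 8.994609
  t = 3.5000: term = 11.559337
  t = 4.0000: term = 14.324824
  t = 4.5000: term = 17.258824
  t = 5.0000: term = 1788.303870
Convexity = (1/P) * sum = 1856.591174 / 78.646753 = 23.606711


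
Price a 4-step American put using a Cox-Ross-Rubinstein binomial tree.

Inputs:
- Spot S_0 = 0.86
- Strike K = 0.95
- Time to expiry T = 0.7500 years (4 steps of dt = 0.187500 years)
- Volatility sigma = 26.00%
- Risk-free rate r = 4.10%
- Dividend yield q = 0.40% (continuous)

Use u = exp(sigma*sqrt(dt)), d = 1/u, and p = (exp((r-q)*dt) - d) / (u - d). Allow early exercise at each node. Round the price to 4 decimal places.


Answer: Price = V(0,0) = 0.1246

Derivation:
dt = T/N = 0.187500
u = exp(sigma*sqrt(dt)) = 1.119165; d = 1/u = 0.893523
p = (exp((r-q)*dt) - d) / (u - d) = 0.502736
Discount per step: exp(-r*dt) = 0.992342
Stock lattice S(k, i) with i counting down-moves:
  k=0: S(0,0) = 0.8600
  k=1: S(1,0) = 0.9625; S(1,1) = 0.7684
  k=2: S(2,0) = 1.0772; S(2,1) = 0.8600; S(2,2) = 0.6866
  k=3: S(3,0) = 1.2055; S(3,1) = 0.9625; S(3,2) = 0.7684; S(3,3) = 0.6135
  k=4: S(4,0) = 1.3492; S(4,1) = 1.0772; S(4,2) = 0.8600; S(4,3) = 0.6866; S(4,4) = 0.5482
Terminal payoffs V(N, i) = max(K - S_T, 0):
  V(4,0) = 0.000000; V(4,1) = 0.000000; V(4,2) = 0.090000; V(4,3) = 0.263390; V(4,4) = 0.401822
Backward induction: V(k, i) = exp(-r*dt) * [p * V(k+1, i) + (1-p) * V(k+1, i+1)]; then take max(V_cont, immediate exercise) for American.
  V(3,0) = exp(-r*dt) * [p*0.000000 + (1-p)*0.000000] = 0.000000; exercise = 0.000000; V(3,0) = max -> 0.000000
  V(3,1) = exp(-r*dt) * [p*0.000000 + (1-p)*0.090000] = 0.044411; exercise = 0.000000; V(3,1) = max -> 0.044411
  V(3,2) = exp(-r*dt) * [p*0.090000 + (1-p)*0.263390] = 0.174871; exercise = 0.181570; V(3,2) = max -> 0.181570
  V(3,3) = exp(-r*dt) * [p*0.263390 + (1-p)*0.401822] = 0.329683; exercise = 0.336499; V(3,3) = max -> 0.336499
  V(2,0) = exp(-r*dt) * [p*0.000000 + (1-p)*0.044411] = 0.021915; exercise = 0.000000; V(2,0) = max -> 0.021915
  V(2,1) = exp(-r*dt) * [p*0.044411 + (1-p)*0.181570] = 0.111753; exercise = 0.090000; V(2,1) = max -> 0.111753
  V(2,2) = exp(-r*dt) * [p*0.181570 + (1-p)*0.336499] = 0.256630; exercise = 0.263390; V(2,2) = max -> 0.263390
  V(1,0) = exp(-r*dt) * [p*0.021915 + (1-p)*0.111753] = 0.066078; exercise = 0.000000; V(1,0) = max -> 0.066078
  V(1,1) = exp(-r*dt) * [p*0.111753 + (1-p)*0.263390] = 0.185724; exercise = 0.181570; V(1,1) = max -> 0.185724
  V(0,0) = exp(-r*dt) * [p*0.066078 + (1-p)*0.185724] = 0.124612; exercise = 0.090000; V(0,0) = max -> 0.124612


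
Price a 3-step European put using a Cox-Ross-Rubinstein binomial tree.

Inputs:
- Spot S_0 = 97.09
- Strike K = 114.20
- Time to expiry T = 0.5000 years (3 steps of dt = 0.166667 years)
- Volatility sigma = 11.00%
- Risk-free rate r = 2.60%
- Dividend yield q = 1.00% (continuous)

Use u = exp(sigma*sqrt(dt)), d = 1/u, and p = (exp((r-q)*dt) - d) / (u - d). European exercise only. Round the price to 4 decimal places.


Answer: Price = V(0,0) = 16.1192

Derivation:
dt = T/N = 0.166667
u = exp(sigma*sqrt(dt)) = 1.045931; d = 1/u = 0.956086
p = (exp((r-q)*dt) - d) / (u - d) = 0.518495
Discount per step: exp(-r*dt) = 0.995676
Stock lattice S(k, i) with i counting down-moves:
  k=0: S(0,0) = 97.0900
  k=1: S(1,0) = 101.5494; S(1,1) = 92.8264
  k=2: S(2,0) = 106.2137; S(2,1) = 97.0900; S(2,2) = 88.7500
  k=3: S(3,0) = 111.0922; S(3,1) = 101.5494; S(3,2) = 92.8264; S(3,3) = 84.8527
Terminal payoffs V(N, i) = max(K - S_T, 0):
  V(3,0) = 3.107819; V(3,1) = 12.650568; V(3,2) = 21.373601; V(3,3) = 29.347331
Backward induction: V(k, i) = exp(-r*dt) * [p * V(k+1, i) + (1-p) * V(k+1, i+1)].
  V(2,0) = exp(-r*dt) * [p*3.107819 + (1-p)*12.650568] = 7.669389
  V(2,1) = exp(-r*dt) * [p*12.650568 + (1-p)*21.373601] = 16.777886
  V(2,2) = exp(-r*dt) * [p*21.373601 + (1-p)*29.347331] = 25.103968
  V(1,0) = exp(-r*dt) * [p*7.669389 + (1-p)*16.777886] = 12.003046
  V(1,1) = exp(-r*dt) * [p*16.777886 + (1-p)*25.103968] = 20.697050
  V(0,0) = exp(-r*dt) * [p*12.003046 + (1-p)*20.697050] = 16.119247


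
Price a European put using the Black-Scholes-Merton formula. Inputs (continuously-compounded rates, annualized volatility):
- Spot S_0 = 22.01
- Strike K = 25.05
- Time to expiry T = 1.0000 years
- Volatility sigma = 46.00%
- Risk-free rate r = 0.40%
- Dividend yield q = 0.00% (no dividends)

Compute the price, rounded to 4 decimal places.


Answer: Price = 5.8959

Derivation:
d1 = (ln(S/K) + (r - q + 0.5*sigma^2) * T) / (sigma * sqrt(T)) = -0.04255855
d2 = d1 - sigma * sqrt(T) = -0.50255855
exp(-rT) = 0.99600799; exp(-qT) = 1.00000000
P = K * exp(-rT) * N(-d2) - S_0 * exp(-qT) * N(-d1)
N(-d1) = 0.51697328; N(-d2) = 0.69236266
P = 25.0500 * 0.99600799 * 0.69236266 - 22.0100 * 1.00000000 * 0.51697328 = 5.8959


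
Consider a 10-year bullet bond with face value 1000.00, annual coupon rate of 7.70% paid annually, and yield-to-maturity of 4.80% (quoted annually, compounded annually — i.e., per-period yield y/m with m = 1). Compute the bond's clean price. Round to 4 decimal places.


Coupon per period c = face * coupon_rate / m = 77.000000
Periods per year m = 1; per-period yield y/m = 0.048000
Number of cashflows N = 10
Cashflows (t years, CF_t, discount factor 1/(1+y/m)^(m*t), PV):
  t = 1.0000: CF_t = 77.000000, DF = 0.954198, PV = 73.473282
  t = 2.0000: CF_t = 77.000000, DF = 0.910495, PV = 70.108094
  t = 3.0000: CF_t = 77.000000, DF = 0.868793, PV = 66.897036
  t = 4.0000: CF_t = 77.000000, DF = 0.829001, PV = 63.833050
  t = 5.0000: CF_t = 77.000000, DF = 0.791031, PV = 60.909399
  t = 6.0000: CF_t = 77.000000, DF = 0.754801, PV = 58.119655
  t = 7.0000: CF_t = 77.000000, DF = 0.720230, PV = 55.457686
  t = 8.0000: CF_t = 77.000000, DF = 0.687242, PV = 52.917640
  t = 9.0000: CF_t = 77.000000, DF = 0.655765, PV = 50.493931
  t = 10.0000: CF_t = 1077.000000, DF = 0.625730, PV = 673.911514
Price P = sum_t PV_t = 1226.121288

Answer: Price = 1226.1213


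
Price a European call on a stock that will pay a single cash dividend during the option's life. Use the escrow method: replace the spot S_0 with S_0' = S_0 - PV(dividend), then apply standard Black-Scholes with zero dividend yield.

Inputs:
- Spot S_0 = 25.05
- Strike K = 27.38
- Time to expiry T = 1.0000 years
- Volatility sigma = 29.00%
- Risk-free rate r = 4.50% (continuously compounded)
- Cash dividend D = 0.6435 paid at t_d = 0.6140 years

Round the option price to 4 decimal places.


Answer: Price = 2.1233

Derivation:
PV(D) = D * exp(-r * t_d) = 0.6435 * 0.97274822 = 0.62596348
S_0' = S_0 - PV(D) = 25.0500 - 0.62596348 = 24.42403652
d1 = (ln(S_0'/K) + (r + sigma^2/2)*T) / (sigma*sqrt(T)) = -0.09377610
d2 = d1 - sigma*sqrt(T) = -0.38377610
exp(-rT) = 0.95599748
N(d1) = 0.46264351; N(d2) = 0.35057220
C = S_0' * N(d1) - K * exp(-rT) * N(d2) = 24.42403652 * 0.46264351 - 27.3800 * 0.95599748 * 0.35057220 = 2.1233


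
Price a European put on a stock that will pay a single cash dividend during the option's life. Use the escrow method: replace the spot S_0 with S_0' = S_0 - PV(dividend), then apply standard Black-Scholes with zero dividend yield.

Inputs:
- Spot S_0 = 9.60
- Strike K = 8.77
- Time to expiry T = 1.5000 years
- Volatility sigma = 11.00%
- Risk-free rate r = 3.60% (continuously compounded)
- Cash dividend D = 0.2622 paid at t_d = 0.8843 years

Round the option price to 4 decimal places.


PV(D) = D * exp(-r * t_d) = 0.2622 * 0.96866659 = 0.25398438
S_0' = S_0 - PV(D) = 9.6000 - 0.25398438 = 9.34601562
d1 = (ln(S_0'/K) + (r + sigma^2/2)*T) / (sigma*sqrt(T)) = 0.94036883
d2 = d1 - sigma*sqrt(T) = 0.80564689
exp(-rT) = 0.94743211
N(-d1) = 0.17351420; N(-d2) = 0.21022324
P = K * exp(-rT) * N(-d2) - S_0' * N(-d1) = 8.7700 * 0.94743211 * 0.21022324 - 9.34601562 * 0.17351420 = 0.1251

Answer: Price = 0.1251


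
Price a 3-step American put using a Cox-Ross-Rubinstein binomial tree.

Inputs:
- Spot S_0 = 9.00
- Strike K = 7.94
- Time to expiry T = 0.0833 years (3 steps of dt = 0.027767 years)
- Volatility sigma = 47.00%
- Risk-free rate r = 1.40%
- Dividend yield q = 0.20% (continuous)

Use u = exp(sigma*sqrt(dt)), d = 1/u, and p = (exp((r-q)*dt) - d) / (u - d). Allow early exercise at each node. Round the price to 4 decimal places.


dt = T/N = 0.027767
u = exp(sigma*sqrt(dt)) = 1.081466; d = 1/u = 0.924671
p = (exp((r-q)*dt) - d) / (u - d) = 0.482556
Discount per step: exp(-r*dt) = 0.999611
Stock lattice S(k, i) with i counting down-moves:
  k=0: S(0,0) = 9.0000
  k=1: S(1,0) = 9.7332; S(1,1) = 8.3220
  k=2: S(2,0) = 10.5261; S(2,1) = 9.0000; S(2,2) = 7.6951
  k=3: S(3,0) = 11.3836; S(3,1) = 9.7332; S(3,2) = 8.3220; S(3,3) = 7.1155
Terminal payoffs V(N, i) = max(K - S_T, 0):
  V(3,0) = 0.000000; V(3,1) = 0.000000; V(3,2) = 0.000000; V(3,3) = 0.824528
Backward induction: V(k, i) = exp(-r*dt) * [p * V(k+1, i) + (1-p) * V(k+1, i+1)]; then take max(V_cont, immediate exercise) for American.
  V(2,0) = exp(-r*dt) * [p*0.000000 + (1-p)*0.000000] = 0.000000; exercise = 0.000000; V(2,0) = max -> 0.000000
  V(2,1) = exp(-r*dt) * [p*0.000000 + (1-p)*0.000000] = 0.000000; exercise = 0.000000; V(2,1) = max -> 0.000000
  V(2,2) = exp(-r*dt) * [p*0.000000 + (1-p)*0.824528] = 0.426481; exercise = 0.244858; V(2,2) = max -> 0.426481
  V(1,0) = exp(-r*dt) * [p*0.000000 + (1-p)*0.000000] = 0.000000; exercise = 0.000000; V(1,0) = max -> 0.000000
  V(1,1) = exp(-r*dt) * [p*0.000000 + (1-p)*0.426481] = 0.220594; exercise = 0.000000; V(1,1) = max -> 0.220594
  V(0,0) = exp(-r*dt) * [p*0.000000 + (1-p)*0.220594] = 0.114101; exercise = 0.000000; V(0,0) = max -> 0.114101

Answer: Price = V(0,0) = 0.1141


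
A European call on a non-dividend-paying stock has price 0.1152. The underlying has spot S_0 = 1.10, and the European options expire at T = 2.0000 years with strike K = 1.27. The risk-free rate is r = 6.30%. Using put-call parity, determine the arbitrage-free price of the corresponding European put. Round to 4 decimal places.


Put-call parity: C - P = S_0 * exp(-qT) - K * exp(-rT).
S_0 * exp(-qT) = 1.1000 * 1.00000000 = 1.10000000
K * exp(-rT) = 1.2700 * 0.88161485 = 1.11965086
P = C - S*exp(-qT) + K*exp(-rT)
P = 0.1152 - 1.10000000 + 1.11965086 = 0.1349

Answer: Put price = 0.1349


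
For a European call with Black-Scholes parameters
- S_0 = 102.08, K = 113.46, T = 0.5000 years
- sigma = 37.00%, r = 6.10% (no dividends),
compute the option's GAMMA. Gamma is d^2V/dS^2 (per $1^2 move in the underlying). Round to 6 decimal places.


d1 = -0.1565898757; d2 = -0.4182193847
phi(d1) = 0.3940810312; exp(-qT) = 1.0000000000; exp(-rT) = 0.9699604321
Gamma = exp(-qT) * phi(d1) / (S * sigma * sqrt(T)) = 1.0000000000 * 0.3940810312 / (102.0800 * 0.3700 * 0.7071067812) = 0.014756

Answer: Gamma = 0.014756


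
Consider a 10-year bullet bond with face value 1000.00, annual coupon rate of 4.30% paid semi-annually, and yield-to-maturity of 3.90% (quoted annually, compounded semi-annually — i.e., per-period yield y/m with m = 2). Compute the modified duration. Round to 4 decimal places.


Coupon per period c = face * coupon_rate / m = 21.500000
Periods per year m = 2; per-period yield y/m = 0.019500
Number of cashflows N = 20
Cashflows (t years, CF_t, discount factor 1/(1+y/m)^(m*t), PV):
  t = 0.5000: CF_t = 21.500000, DF = 0.980873, PV = 21.088769
  t = 1.0000: CF_t = 21.500000, DF = 0.962112, PV = 20.685404
  t = 1.5000: CF_t = 21.500000, DF = 0.943709, PV = 20.289753
  t = 2.0000: CF_t = 21.500000, DF = 0.925659, PV = 19.901671
  t = 2.5000: CF_t = 21.500000, DF = 0.907954, PV = 19.521011
  t = 3.0000: CF_t = 21.500000, DF = 0.890588, PV = 19.147632
  t = 3.5000: CF_t = 21.500000, DF = 0.873553, PV = 18.781395
  t = 4.0000: CF_t = 21.500000, DF = 0.856845, PV = 18.422163
  t = 4.5000: CF_t = 21.500000, DF = 0.840456, PV = 18.069802
  t = 5.0000: CF_t = 21.500000, DF = 0.824380, PV = 17.724180
  t = 5.5000: CF_t = 21.500000, DF = 0.808613, PV = 17.385169
  t = 6.0000: CF_t = 21.500000, DF = 0.793146, PV = 17.052643
  t = 6.5000: CF_t = 21.500000, DF = 0.777976, PV = 16.726477
  t = 7.0000: CF_t = 21.500000, DF = 0.763095, PV = 16.406549
  t = 7.5000: CF_t = 21.500000, DF = 0.748500, PV = 16.092740
  t = 8.0000: CF_t = 21.500000, DF = 0.734183, PV = 15.784934
  t = 8.5000: CF_t = 21.500000, DF = 0.720140, PV = 15.483015
  t = 9.0000: CF_t = 21.500000, DF = 0.706366, PV = 15.186871
  t = 9.5000: CF_t = 21.500000, DF = 0.692855, PV = 14.896392
  t = 10.0000: CF_t = 1021.500000, DF = 0.679603, PV = 694.214641
Price P = sum_t PV_t = 1032.861213
First compute Macaulay numerator sum_t t * PV_t:
  t * PV_t at t = 0.5000: 10.544385
  t * PV_t at t = 1.0000: 20.685404
  t * PV_t at t = 1.5000: 30.434630
  t * PV_t at t = 2.0000: 39.803342
  t * PV_t at t = 2.5000: 48.802528
  t * PV_t at t = 3.0000: 57.442897
  t * PV_t at t = 3.5000: 65.734883
  t * PV_t at t = 4.0000: 73.688652
  t * PV_t at t = 4.5000: 81.314108
  t * PV_t at t = 5.0000: 88.620901
  t * PV_t at t = 5.5000: 95.618432
  t * PV_t at t = 6.0000: 102.315858
  t * PV_t at t = 6.5000: 108.722098
  t * PV_t at t = 7.0000: 114.845843
  t * PV_t at t = 7.5000: 120.695554
  t * PV_t at t = 8.0000: 126.279474
  t * PV_t at t = 8.5000: 131.605632
  t * PV_t at t = 9.0000: 136.681843
  t * PV_t at t = 9.5000: 141.515723
  t * PV_t at t = 10.0000: 6942.146410
Macaulay duration D = 8537.498594 / 1032.861213 = 8.265872
Modified duration = D / (1 + y/m) = 8.265872 / (1 + 0.019500) = 8.107770

Answer: Modified duration = 8.1078


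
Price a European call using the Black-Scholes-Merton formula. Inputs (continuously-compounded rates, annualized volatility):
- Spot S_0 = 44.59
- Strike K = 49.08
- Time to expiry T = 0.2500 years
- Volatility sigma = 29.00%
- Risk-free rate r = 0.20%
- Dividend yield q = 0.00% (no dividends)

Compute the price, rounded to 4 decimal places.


Answer: Price = 1.0379

Derivation:
d1 = (ln(S/K) + (r - q + 0.5*sigma^2) * T) / (sigma * sqrt(T)) = -0.58572070
d2 = d1 - sigma * sqrt(T) = -0.73072070
exp(-rT) = 0.99950012; exp(-qT) = 1.00000000
C = S_0 * exp(-qT) * N(d1) - K * exp(-rT) * N(d2)
N(d1) = 0.27903161; N(d2) = 0.23247489
C = 44.5900 * 1.00000000 * 0.27903161 - 49.0800 * 0.99950012 * 0.23247489 = 1.0379


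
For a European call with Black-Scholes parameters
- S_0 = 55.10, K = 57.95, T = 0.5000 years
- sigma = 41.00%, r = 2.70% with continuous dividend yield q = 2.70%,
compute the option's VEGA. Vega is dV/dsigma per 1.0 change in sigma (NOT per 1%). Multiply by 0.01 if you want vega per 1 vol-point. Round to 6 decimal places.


Answer: Vega = 15.328552

Derivation:
d1 = -0.0289943224; d2 = -0.3189081027
phi(d1) = 0.3987746261; exp(-qT) = 0.9865907163; exp(-rT) = 0.9865907163
Vega = S * exp(-qT) * phi(d1) * sqrt(T) = 55.1000 * 0.9865907163 * 0.3987746261 * 0.7071067812 = 15.328552


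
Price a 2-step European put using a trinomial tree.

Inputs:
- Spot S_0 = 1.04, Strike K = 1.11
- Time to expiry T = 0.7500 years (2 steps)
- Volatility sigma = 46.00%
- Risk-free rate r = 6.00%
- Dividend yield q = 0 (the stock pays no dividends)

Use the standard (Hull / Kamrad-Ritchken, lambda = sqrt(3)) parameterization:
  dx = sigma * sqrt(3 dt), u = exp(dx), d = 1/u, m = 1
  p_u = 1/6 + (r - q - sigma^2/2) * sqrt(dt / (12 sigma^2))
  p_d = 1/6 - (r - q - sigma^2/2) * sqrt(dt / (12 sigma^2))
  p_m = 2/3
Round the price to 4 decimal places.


dt = T/N = 0.375000; dx = sigma*sqrt(3*dt) = 0.487904
u = exp(dx) = 1.628898; d = 1/u = 0.613912
p_u = 0.149066, p_m = 0.666667, p_d = 0.184267
Discount per step: exp(-r*dt) = 0.977751
Stock lattice S(k, j) with j the centered position index:
  k=0: S(0,+0) = 1.0400
  k=1: S(1,-1) = 0.6385; S(1,+0) = 1.0400; S(1,+1) = 1.6941
  k=2: S(2,-2) = 0.3920; S(2,-1) = 0.6385; S(2,+0) = 1.0400; S(2,+1) = 1.6941; S(2,+2) = 2.7594
Terminal payoffs V(N, j) = max(K - S_T, 0):
  V(2,-2) = 0.718037; V(2,-1) = 0.471532; V(2,+0) = 0.070000; V(2,+1) = 0.000000; V(2,+2) = 0.000000
Backward induction: V(k, j) = exp(-r*dt) * [p_u * V(k+1, j+1) + p_m * V(k+1, j) + p_d * V(k+1, j-1)]
  V(1,-1) = exp(-r*dt) * [p_u*0.070000 + p_m*0.471532 + p_d*0.718037] = 0.446930
  V(1,+0) = exp(-r*dt) * [p_u*0.000000 + p_m*0.070000 + p_d*0.471532] = 0.130583
  V(1,+1) = exp(-r*dt) * [p_u*0.000000 + p_m*0.000000 + p_d*0.070000] = 0.012612
  V(0,+0) = exp(-r*dt) * [p_u*0.012612 + p_m*0.130583 + p_d*0.446930] = 0.167479

Answer: Price = V(0,0) = 0.1675


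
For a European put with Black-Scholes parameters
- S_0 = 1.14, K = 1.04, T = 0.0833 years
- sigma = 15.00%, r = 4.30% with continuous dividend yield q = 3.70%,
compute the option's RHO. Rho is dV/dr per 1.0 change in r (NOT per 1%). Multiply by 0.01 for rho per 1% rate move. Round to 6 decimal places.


d1 = 2.1538196994; d2 = 2.1105270904
phi(d1) = 0.0392262865; exp(-qT) = 0.9969226448; exp(-rT) = 0.9964245074
N(-d2) = 0.0174064901
Rho = -K*T*exp(-rT)*N(-d2) = -1.0400 * 0.0833 * 0.9964245074 * 0.0174064901 = -0.001503

Answer: Rho = -0.001503


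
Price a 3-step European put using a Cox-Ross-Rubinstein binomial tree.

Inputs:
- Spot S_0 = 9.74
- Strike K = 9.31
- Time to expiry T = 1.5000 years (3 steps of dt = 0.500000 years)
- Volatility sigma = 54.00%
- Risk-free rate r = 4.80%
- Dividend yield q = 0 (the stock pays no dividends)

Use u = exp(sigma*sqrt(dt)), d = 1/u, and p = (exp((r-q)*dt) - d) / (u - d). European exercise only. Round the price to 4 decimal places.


dt = T/N = 0.500000
u = exp(sigma*sqrt(dt)) = 1.464974; d = 1/u = 0.682606
p = (exp((r-q)*dt) - d) / (u - d) = 0.436731
Discount per step: exp(-r*dt) = 0.976286
Stock lattice S(k, i) with i counting down-moves:
  k=0: S(0,0) = 9.7400
  k=1: S(1,0) = 14.2688; S(1,1) = 6.6486
  k=2: S(2,0) = 20.9035; S(2,1) = 9.7400; S(2,2) = 4.5384
  k=3: S(3,0) = 30.6231; S(3,1) = 14.2688; S(3,2) = 6.6486; S(3,3) = 3.0979
Terminal payoffs V(N, i) = max(K - S_T, 0):
  V(3,0) = 0.000000; V(3,1) = 0.000000; V(3,2) = 2.661419; V(3,3) = 6.212089
Backward induction: V(k, i) = exp(-r*dt) * [p * V(k+1, i) + (1-p) * V(k+1, i+1)].
  V(2,0) = exp(-r*dt) * [p*0.000000 + (1-p)*0.000000] = 0.000000
  V(2,1) = exp(-r*dt) * [p*0.000000 + (1-p)*2.661419] = 1.463545
  V(2,2) = exp(-r*dt) * [p*2.661419 + (1-p)*6.212089] = 4.550860
  V(1,0) = exp(-r*dt) * [p*0.000000 + (1-p)*1.463545] = 0.804820
  V(1,1) = exp(-r*dt) * [p*1.463545 + (1-p)*4.550860] = 3.126588
  V(0,0) = exp(-r*dt) * [p*0.804820 + (1-p)*3.126588] = 2.062502

Answer: Price = V(0,0) = 2.0625


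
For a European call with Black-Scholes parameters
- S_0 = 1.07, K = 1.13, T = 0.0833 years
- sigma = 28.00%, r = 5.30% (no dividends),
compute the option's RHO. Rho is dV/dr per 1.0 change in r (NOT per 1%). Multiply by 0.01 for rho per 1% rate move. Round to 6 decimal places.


Answer: Rho = 0.023835

Derivation:
d1 = -0.5800898310; d2 = -0.6609027012
phi(d1) = 0.3371623752; exp(-qT) = 1.0000000000; exp(-rT) = 0.9955948313
N(d2) = 0.2543373568
Rho = K*T*exp(-rT)*N(d2) = 1.1300 * 0.0833 * 0.9955948313 * 0.2543373568 = 0.023835


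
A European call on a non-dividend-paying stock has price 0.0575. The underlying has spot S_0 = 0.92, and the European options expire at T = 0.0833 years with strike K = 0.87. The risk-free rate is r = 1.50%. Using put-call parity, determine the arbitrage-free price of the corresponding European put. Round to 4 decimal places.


Answer: Put price = 0.0064

Derivation:
Put-call parity: C - P = S_0 * exp(-qT) - K * exp(-rT).
S_0 * exp(-qT) = 0.9200 * 1.00000000 = 0.92000000
K * exp(-rT) = 0.8700 * 0.99875128 = 0.86891361
P = C - S*exp(-qT) + K*exp(-rT)
P = 0.0575 - 0.92000000 + 0.86891361 = 0.0064


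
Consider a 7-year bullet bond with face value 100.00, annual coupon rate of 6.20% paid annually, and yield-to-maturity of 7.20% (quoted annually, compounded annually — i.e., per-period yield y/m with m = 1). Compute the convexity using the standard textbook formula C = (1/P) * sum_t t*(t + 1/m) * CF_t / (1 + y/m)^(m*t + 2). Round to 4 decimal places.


Coupon per period c = face * coupon_rate / m = 6.200000
Periods per year m = 1; per-period yield y/m = 0.072000
Number of cashflows N = 7
Cashflows (t years, CF_t, discount factor 1/(1+y/m)^(m*t), PV):
  t = 1.0000: CF_t = 6.200000, DF = 0.932836, PV = 5.783582
  t = 2.0000: CF_t = 6.200000, DF = 0.870183, PV = 5.395133
  t = 3.0000: CF_t = 6.200000, DF = 0.811738, PV = 5.032773
  t = 4.0000: CF_t = 6.200000, DF = 0.757218, PV = 4.694751
  t = 5.0000: CF_t = 6.200000, DF = 0.706360, PV = 4.379432
  t = 6.0000: CF_t = 6.200000, DF = 0.658918, PV = 4.085291
  t = 7.0000: CF_t = 106.200000, DF = 0.614662, PV = 65.277125
Price P = sum_t PV_t = 94.648086
Convexity numerator sum_t t*(t + 1/m) * CF_t / (1+y/m)^(m*t + 2):
  t = 1.0000: term = 10.065546
  t = 2.0000: term = 28.168505
  t = 3.0000: term = 52.553181
  t = 4.0000: term = 81.705816
  t = 5.0000: term = 114.327168
  t = 6.0000: term = 149.307869
  t = 7.0000: term = 3180.969284
Convexity = (1/P) * sum = 3617.097370 / 94.648086 = 38.216276

Answer: Convexity = 38.2163


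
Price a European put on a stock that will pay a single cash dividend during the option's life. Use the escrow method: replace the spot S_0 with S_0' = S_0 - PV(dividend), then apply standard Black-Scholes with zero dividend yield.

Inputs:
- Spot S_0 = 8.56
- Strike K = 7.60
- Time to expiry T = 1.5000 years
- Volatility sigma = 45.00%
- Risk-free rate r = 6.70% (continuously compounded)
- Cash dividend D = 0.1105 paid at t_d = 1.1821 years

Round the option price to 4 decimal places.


Answer: Price = 0.9852

Derivation:
PV(D) = D * exp(-r * t_d) = 0.1105 * 0.92385449 = 0.10208592
S_0' = S_0 - PV(D) = 8.5600 - 0.10208592 = 8.45791408
d1 = (ln(S_0'/K) + (r + sigma^2/2)*T) / (sigma*sqrt(T)) = 0.65198038
d2 = d1 - sigma*sqrt(T) = 0.10084519
exp(-rT) = 0.90438511
N(-d1) = 0.25720691; N(-d2) = 0.45983668
P = K * exp(-rT) * N(-d2) - S_0' * N(-d1) = 7.6000 * 0.90438511 * 0.45983668 - 8.45791408 * 0.25720691 = 0.9852


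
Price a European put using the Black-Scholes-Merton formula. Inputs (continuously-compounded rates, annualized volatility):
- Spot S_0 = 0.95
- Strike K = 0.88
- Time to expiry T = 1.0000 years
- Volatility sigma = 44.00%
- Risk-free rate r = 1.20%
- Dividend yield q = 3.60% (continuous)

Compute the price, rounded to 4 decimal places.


d1 = (ln(S/K) + (r - q + 0.5*sigma^2) * T) / (sigma * sqrt(T)) = 0.33940927
d2 = d1 - sigma * sqrt(T) = -0.10059073
exp(-rT) = 0.98807171; exp(-qT) = 0.96464029
P = K * exp(-rT) * N(-d2) - S_0 * exp(-qT) * N(-d1)
N(-d1) = 0.36715072; N(-d2) = 0.54006232
P = 0.8800 * 0.98807171 * 0.54006232 - 0.9500 * 0.96464029 * 0.36715072 = 0.1331

Answer: Price = 0.1331


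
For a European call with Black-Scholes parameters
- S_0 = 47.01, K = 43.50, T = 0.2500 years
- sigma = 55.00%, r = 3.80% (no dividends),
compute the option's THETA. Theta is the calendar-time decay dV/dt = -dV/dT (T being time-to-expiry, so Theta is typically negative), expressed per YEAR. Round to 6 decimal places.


d1 = 0.4542251162; d2 = 0.1792251162
phi(d1) = 0.3598389311; exp(-qT) = 1.0000000000; exp(-rT) = 0.9905449824
Theta = -S*exp(-qT)*phi(d1)*sigma/(2*sqrt(T)) - r*K*exp(-rT)*N(d2) + q*S*exp(-qT)*N(d1)
N(d1) = 0.6751665963; N(d2) = 0.5711195284; sqrt(T) = 0.5000000000
Term 1 = -47.0100 * 1.0000000000 * 0.3598389311 * 0.5500 / (2 * 0.5000000000) = -9.3038154831
Term 2 = -0.0380 * 43.5000 * 0.9905449824 * 0.5711195284 = -0.9351344710
Term 3 = 0 (no dividend yield, q = 0)
Theta = -9.3038154831 + (-0.9351344710) + (0.0000000000) = -10.238950

Answer: Theta = -10.238950


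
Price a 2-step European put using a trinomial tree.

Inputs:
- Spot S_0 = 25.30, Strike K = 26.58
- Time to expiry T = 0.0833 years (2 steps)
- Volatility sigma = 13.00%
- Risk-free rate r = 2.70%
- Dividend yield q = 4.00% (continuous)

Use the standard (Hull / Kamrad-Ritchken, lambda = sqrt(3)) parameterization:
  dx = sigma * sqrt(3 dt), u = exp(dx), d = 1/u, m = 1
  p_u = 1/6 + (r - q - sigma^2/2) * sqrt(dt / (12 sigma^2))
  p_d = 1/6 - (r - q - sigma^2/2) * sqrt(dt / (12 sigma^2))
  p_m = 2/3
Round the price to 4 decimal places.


dt = T/N = 0.041650; dx = sigma*sqrt(3*dt) = 0.045953
u = exp(dx) = 1.047025; d = 1/u = 0.955087
p_u = 0.156946, p_m = 0.666667, p_d = 0.176387
Discount per step: exp(-r*dt) = 0.998876
Stock lattice S(k, j) with j the centered position index:
  k=0: S(0,+0) = 25.3000
  k=1: S(1,-1) = 24.1637; S(1,+0) = 25.3000; S(1,+1) = 26.4897
  k=2: S(2,-2) = 23.0784; S(2,-1) = 24.1637; S(2,+0) = 25.3000; S(2,+1) = 26.4897; S(2,+2) = 27.7354
Terminal payoffs V(N, j) = max(K - S_T, 0):
  V(2,-2) = 3.501559; V(2,-1) = 2.416297; V(2,+0) = 1.280000; V(2,+1) = 0.090269; V(2,+2) = 0.000000
Backward induction: V(k, j) = exp(-r*dt) * [p_u * V(k+1, j+1) + p_m * V(k+1, j) + p_d * V(k+1, j-1)]
  V(1,-1) = exp(-r*dt) * [p_u*1.280000 + p_m*2.416297 + p_d*3.501559] = 2.426656
  V(1,+0) = exp(-r*dt) * [p_u*0.090269 + p_m*1.280000 + p_d*2.416297] = 1.292251
  V(1,+1) = exp(-r*dt) * [p_u*0.000000 + p_m*0.090269 + p_d*1.280000] = 0.285634
  V(0,+0) = exp(-r*dt) * [p_u*0.285634 + p_m*1.292251 + p_d*2.426656] = 1.332862

Answer: Price = V(0,0) = 1.3329


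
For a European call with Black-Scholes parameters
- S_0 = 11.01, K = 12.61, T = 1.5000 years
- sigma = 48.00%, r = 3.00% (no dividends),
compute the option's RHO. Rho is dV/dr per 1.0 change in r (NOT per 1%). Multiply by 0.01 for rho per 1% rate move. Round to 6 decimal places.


Answer: Rho = 5.913126

Derivation:
d1 = 0.1396784116; d2 = -0.4481991267
phi(d1) = 0.3950695070; exp(-qT) = 1.0000000000; exp(-rT) = 0.9559974818
N(d2) = 0.3270047465
Rho = K*T*exp(-rT)*N(d2) = 12.6100 * 1.5000 * 0.9559974818 * 0.3270047465 = 5.913126


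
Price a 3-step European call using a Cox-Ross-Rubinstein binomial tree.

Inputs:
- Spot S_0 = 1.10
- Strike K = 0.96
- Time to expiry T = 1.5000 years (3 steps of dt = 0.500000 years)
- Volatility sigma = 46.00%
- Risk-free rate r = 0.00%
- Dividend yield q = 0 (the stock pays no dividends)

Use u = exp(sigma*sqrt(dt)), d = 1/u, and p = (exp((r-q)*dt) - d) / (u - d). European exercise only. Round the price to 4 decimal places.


Answer: Price = V(0,0) = 0.3169

Derivation:
dt = T/N = 0.500000
u = exp(sigma*sqrt(dt)) = 1.384403; d = 1/u = 0.722333
p = (exp((r-q)*dt) - d) / (u - d) = 0.419392
Discount per step: exp(-r*dt) = 1.000000
Stock lattice S(k, i) with i counting down-moves:
  k=0: S(0,0) = 1.1000
  k=1: S(1,0) = 1.5228; S(1,1) = 0.7946
  k=2: S(2,0) = 2.1082; S(2,1) = 1.1000; S(2,2) = 0.5739
  k=3: S(3,0) = 2.9186; S(3,1) = 1.5228; S(3,2) = 0.7946; S(3,3) = 0.4146
Terminal payoffs V(N, i) = max(S_T - K, 0):
  V(3,0) = 1.958639; V(3,1) = 0.562843; V(3,2) = 0.000000; V(3,3) = 0.000000
Backward induction: V(k, i) = exp(-r*dt) * [p * V(k+1, i) + (1-p) * V(k+1, i+1)].
  V(2,0) = exp(-r*dt) * [p*1.958639 + (1-p)*0.562843] = 1.148229
  V(2,1) = exp(-r*dt) * [p*0.562843 + (1-p)*0.000000] = 0.236052
  V(2,2) = exp(-r*dt) * [p*0.000000 + (1-p)*0.000000] = 0.000000
  V(1,0) = exp(-r*dt) * [p*1.148229 + (1-p)*0.236052] = 0.618612
  V(1,1) = exp(-r*dt) * [p*0.236052 + (1-p)*0.000000] = 0.098998
  V(0,0) = exp(-r*dt) * [p*0.618612 + (1-p)*0.098998] = 0.316920


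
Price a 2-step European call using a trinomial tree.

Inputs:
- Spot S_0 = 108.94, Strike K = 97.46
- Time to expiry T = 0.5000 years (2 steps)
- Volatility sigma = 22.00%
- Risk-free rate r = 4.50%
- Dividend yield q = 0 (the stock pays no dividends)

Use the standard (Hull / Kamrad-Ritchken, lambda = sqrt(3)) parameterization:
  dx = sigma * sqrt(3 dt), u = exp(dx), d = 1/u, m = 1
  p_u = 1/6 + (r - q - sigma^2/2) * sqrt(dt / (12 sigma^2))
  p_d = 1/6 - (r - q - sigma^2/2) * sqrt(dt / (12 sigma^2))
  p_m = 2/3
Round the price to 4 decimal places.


Answer: Price = V(0,0) = 15.6527

Derivation:
dt = T/N = 0.250000; dx = sigma*sqrt(3*dt) = 0.190526
u = exp(dx) = 1.209885; d = 1/u = 0.826525
p_u = 0.180313, p_m = 0.666667, p_d = 0.153020
Discount per step: exp(-r*dt) = 0.988813
Stock lattice S(k, j) with j the centered position index:
  k=0: S(0,+0) = 108.9400
  k=1: S(1,-1) = 90.0416; S(1,+0) = 108.9400; S(1,+1) = 131.8049
  k=2: S(2,-2) = 74.4216; S(2,-1) = 90.0416; S(2,+0) = 108.9400; S(2,+1) = 131.8049; S(2,+2) = 159.4688
Terminal payoffs V(N, j) = max(S_T - K, 0):
  V(2,-2) = 0.000000; V(2,-1) = 0.000000; V(2,+0) = 11.480000; V(2,+1) = 34.344908; V(2,+2) = 62.008825
Backward induction: V(k, j) = exp(-r*dt) * [p_u * V(k+1, j+1) + p_m * V(k+1, j) + p_d * V(k+1, j-1)]
  V(1,-1) = exp(-r*dt) * [p_u*11.480000 + p_m*0.000000 + p_d*0.000000] = 2.046838
  V(1,+0) = exp(-r*dt) * [p_u*34.344908 + p_m*11.480000 + p_d*0.000000] = 13.691275
  V(1,+1) = exp(-r*dt) * [p_u*62.008825 + p_m*34.344908 + p_d*11.480000] = 35.433406
  V(0,+0) = exp(-r*dt) * [p_u*35.433406 + p_m*13.691275 + p_d*2.046838] = 15.652745


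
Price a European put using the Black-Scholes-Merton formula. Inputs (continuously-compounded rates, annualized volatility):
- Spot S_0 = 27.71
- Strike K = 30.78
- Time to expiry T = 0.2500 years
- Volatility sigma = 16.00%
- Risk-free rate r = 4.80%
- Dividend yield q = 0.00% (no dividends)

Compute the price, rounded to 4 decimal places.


d1 = (ln(S/K) + (r - q + 0.5*sigma^2) * T) / (sigma * sqrt(T)) = -1.12339712
d2 = d1 - sigma * sqrt(T) = -1.20339712
exp(-rT) = 0.98807171; exp(-qT) = 1.00000000
P = K * exp(-rT) * N(-d2) - S_0 * exp(-qT) * N(-d1)
N(-d1) = 0.86936556; N(-d2) = 0.88558866
P = 30.7800 * 0.98807171 * 0.88558866 - 27.7100 * 1.00000000 * 0.86936556 = 2.8432

Answer: Price = 2.8432


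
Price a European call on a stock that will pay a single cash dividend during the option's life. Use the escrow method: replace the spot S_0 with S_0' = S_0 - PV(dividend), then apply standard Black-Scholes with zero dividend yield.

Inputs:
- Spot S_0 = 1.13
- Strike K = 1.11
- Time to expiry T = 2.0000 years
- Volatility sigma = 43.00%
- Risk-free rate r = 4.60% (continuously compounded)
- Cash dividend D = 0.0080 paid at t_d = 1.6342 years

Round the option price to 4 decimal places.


PV(D) = D * exp(-r * t_d) = 0.0080 * 0.92758282 = 0.00742066
S_0' = S_0 - PV(D) = 1.1300 - 0.00742066 = 1.12257934
d1 = (ln(S_0'/K) + (r + sigma^2/2)*T) / (sigma*sqrt(T)) = 0.47387501
d2 = d1 - sigma*sqrt(T) = -0.13423682
exp(-rT) = 0.91210515
N(d1) = 0.68220548; N(d2) = 0.44660766
C = S_0' * N(d1) - K * exp(-rT) * N(d2) = 1.12257934 * 0.68220548 - 1.1100 * 0.91210515 * 0.44660766 = 0.3137

Answer: Price = 0.3137


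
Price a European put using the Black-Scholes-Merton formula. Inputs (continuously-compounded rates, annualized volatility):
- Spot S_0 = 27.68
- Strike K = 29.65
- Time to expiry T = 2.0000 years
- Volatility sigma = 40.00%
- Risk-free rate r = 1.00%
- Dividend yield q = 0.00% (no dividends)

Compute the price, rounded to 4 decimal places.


d1 = (ln(S/K) + (r - q + 0.5*sigma^2) * T) / (sigma * sqrt(T)) = 0.19666055
d2 = d1 - sigma * sqrt(T) = -0.36902488
exp(-rT) = 0.98019867; exp(-qT) = 1.00000000
P = K * exp(-rT) * N(-d2) - S_0 * exp(-qT) * N(-d1)
N(-d1) = 0.42204659; N(-d2) = 0.64394541
P = 29.6500 * 0.98019867 * 0.64394541 - 27.6800 * 1.00000000 * 0.42204659 = 7.0327

Answer: Price = 7.0327


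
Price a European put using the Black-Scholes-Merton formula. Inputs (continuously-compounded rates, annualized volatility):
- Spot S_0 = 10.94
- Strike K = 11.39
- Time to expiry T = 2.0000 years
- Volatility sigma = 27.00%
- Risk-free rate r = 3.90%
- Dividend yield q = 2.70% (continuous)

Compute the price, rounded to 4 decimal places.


d1 = (ln(S/K) + (r - q + 0.5*sigma^2) * T) / (sigma * sqrt(T)) = 0.14820439
d2 = d1 - sigma * sqrt(T) = -0.23363327
exp(-rT) = 0.92496443; exp(-qT) = 0.94743211
P = K * exp(-rT) * N(-d2) - S_0 * exp(-qT) * N(-d1)
N(-d1) = 0.44109073; N(-d2) = 0.59236515
P = 11.3900 * 0.92496443 * 0.59236515 - 10.9400 * 0.94743211 * 0.44109073 = 1.6689

Answer: Price = 1.6689


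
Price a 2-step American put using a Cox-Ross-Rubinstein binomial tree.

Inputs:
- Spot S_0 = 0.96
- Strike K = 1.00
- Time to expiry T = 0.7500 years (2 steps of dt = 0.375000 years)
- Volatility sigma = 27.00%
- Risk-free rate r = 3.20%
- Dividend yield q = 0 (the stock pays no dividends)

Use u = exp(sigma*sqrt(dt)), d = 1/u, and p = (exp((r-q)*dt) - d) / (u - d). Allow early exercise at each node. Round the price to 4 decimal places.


Answer: Price = V(0,0) = 0.1027

Derivation:
dt = T/N = 0.375000
u = exp(sigma*sqrt(dt)) = 1.179795; d = 1/u = 0.847605
p = (exp((r-q)*dt) - d) / (u - d) = 0.495100
Discount per step: exp(-r*dt) = 0.988072
Stock lattice S(k, i) with i counting down-moves:
  k=0: S(0,0) = 0.9600
  k=1: S(1,0) = 1.1326; S(1,1) = 0.8137
  k=2: S(2,0) = 1.3362; S(2,1) = 0.9600; S(2,2) = 0.6897
Terminal payoffs V(N, i) = max(K - S_T, 0):
  V(2,0) = 0.000000; V(2,1) = 0.040000; V(2,2) = 0.310303
Backward induction: V(k, i) = exp(-r*dt) * [p * V(k+1, i) + (1-p) * V(k+1, i+1)]; then take max(V_cont, immediate exercise) for American.
  V(1,0) = exp(-r*dt) * [p*0.000000 + (1-p)*0.040000] = 0.019955; exercise = 0.000000; V(1,0) = max -> 0.019955
  V(1,1) = exp(-r*dt) * [p*0.040000 + (1-p)*0.310303] = 0.174371; exercise = 0.186299; V(1,1) = max -> 0.186299
  V(0,0) = exp(-r*dt) * [p*0.019955 + (1-p)*0.186299] = 0.102702; exercise = 0.040000; V(0,0) = max -> 0.102702
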